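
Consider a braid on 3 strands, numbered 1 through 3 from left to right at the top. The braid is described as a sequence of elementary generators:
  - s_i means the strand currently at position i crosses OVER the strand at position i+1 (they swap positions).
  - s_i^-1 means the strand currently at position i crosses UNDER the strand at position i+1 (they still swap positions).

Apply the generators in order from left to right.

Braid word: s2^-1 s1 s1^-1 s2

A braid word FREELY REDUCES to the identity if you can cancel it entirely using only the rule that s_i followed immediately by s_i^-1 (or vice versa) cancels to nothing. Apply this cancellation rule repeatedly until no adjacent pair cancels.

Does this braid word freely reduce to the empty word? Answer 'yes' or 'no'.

Answer: yes

Derivation:
Gen 1 (s2^-1): push. Stack: [s2^-1]
Gen 2 (s1): push. Stack: [s2^-1 s1]
Gen 3 (s1^-1): cancels prior s1. Stack: [s2^-1]
Gen 4 (s2): cancels prior s2^-1. Stack: []
Reduced word: (empty)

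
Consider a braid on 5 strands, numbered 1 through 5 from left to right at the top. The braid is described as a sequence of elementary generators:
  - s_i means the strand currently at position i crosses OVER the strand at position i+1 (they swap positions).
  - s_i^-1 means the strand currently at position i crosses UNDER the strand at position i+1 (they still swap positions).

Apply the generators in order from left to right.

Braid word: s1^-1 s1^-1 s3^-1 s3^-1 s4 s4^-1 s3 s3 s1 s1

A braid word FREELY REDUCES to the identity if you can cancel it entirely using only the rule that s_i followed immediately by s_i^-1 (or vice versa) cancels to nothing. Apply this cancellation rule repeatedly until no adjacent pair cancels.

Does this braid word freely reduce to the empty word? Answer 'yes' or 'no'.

Answer: yes

Derivation:
Gen 1 (s1^-1): push. Stack: [s1^-1]
Gen 2 (s1^-1): push. Stack: [s1^-1 s1^-1]
Gen 3 (s3^-1): push. Stack: [s1^-1 s1^-1 s3^-1]
Gen 4 (s3^-1): push. Stack: [s1^-1 s1^-1 s3^-1 s3^-1]
Gen 5 (s4): push. Stack: [s1^-1 s1^-1 s3^-1 s3^-1 s4]
Gen 6 (s4^-1): cancels prior s4. Stack: [s1^-1 s1^-1 s3^-1 s3^-1]
Gen 7 (s3): cancels prior s3^-1. Stack: [s1^-1 s1^-1 s3^-1]
Gen 8 (s3): cancels prior s3^-1. Stack: [s1^-1 s1^-1]
Gen 9 (s1): cancels prior s1^-1. Stack: [s1^-1]
Gen 10 (s1): cancels prior s1^-1. Stack: []
Reduced word: (empty)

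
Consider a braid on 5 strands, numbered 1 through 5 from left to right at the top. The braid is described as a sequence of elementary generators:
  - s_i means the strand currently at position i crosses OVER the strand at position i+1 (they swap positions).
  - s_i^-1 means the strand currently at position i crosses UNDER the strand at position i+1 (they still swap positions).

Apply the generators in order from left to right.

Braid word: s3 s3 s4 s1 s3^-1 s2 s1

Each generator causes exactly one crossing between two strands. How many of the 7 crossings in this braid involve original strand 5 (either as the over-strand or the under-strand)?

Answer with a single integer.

Gen 1: crossing 3x4. Involves strand 5? no. Count so far: 0
Gen 2: crossing 4x3. Involves strand 5? no. Count so far: 0
Gen 3: crossing 4x5. Involves strand 5? yes. Count so far: 1
Gen 4: crossing 1x2. Involves strand 5? no. Count so far: 1
Gen 5: crossing 3x5. Involves strand 5? yes. Count so far: 2
Gen 6: crossing 1x5. Involves strand 5? yes. Count so far: 3
Gen 7: crossing 2x5. Involves strand 5? yes. Count so far: 4

Answer: 4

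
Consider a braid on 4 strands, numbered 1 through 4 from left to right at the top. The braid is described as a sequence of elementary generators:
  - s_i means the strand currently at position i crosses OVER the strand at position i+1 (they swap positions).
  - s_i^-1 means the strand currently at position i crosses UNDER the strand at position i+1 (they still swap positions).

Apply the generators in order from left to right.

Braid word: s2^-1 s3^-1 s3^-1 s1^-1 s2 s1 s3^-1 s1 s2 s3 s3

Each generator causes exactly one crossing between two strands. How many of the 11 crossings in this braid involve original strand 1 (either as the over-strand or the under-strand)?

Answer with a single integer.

Gen 1: crossing 2x3. Involves strand 1? no. Count so far: 0
Gen 2: crossing 2x4. Involves strand 1? no. Count so far: 0
Gen 3: crossing 4x2. Involves strand 1? no. Count so far: 0
Gen 4: crossing 1x3. Involves strand 1? yes. Count so far: 1
Gen 5: crossing 1x2. Involves strand 1? yes. Count so far: 2
Gen 6: crossing 3x2. Involves strand 1? no. Count so far: 2
Gen 7: crossing 1x4. Involves strand 1? yes. Count so far: 3
Gen 8: crossing 2x3. Involves strand 1? no. Count so far: 3
Gen 9: crossing 2x4. Involves strand 1? no. Count so far: 3
Gen 10: crossing 2x1. Involves strand 1? yes. Count so far: 4
Gen 11: crossing 1x2. Involves strand 1? yes. Count so far: 5

Answer: 5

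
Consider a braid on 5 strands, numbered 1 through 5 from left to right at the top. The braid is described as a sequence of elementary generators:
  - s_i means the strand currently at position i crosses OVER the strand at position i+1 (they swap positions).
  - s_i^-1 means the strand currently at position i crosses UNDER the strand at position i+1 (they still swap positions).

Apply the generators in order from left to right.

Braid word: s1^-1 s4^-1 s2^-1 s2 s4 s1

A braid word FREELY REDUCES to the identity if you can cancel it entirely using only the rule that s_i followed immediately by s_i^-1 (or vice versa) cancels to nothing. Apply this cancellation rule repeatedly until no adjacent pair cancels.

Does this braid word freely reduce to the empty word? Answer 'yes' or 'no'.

Answer: yes

Derivation:
Gen 1 (s1^-1): push. Stack: [s1^-1]
Gen 2 (s4^-1): push. Stack: [s1^-1 s4^-1]
Gen 3 (s2^-1): push. Stack: [s1^-1 s4^-1 s2^-1]
Gen 4 (s2): cancels prior s2^-1. Stack: [s1^-1 s4^-1]
Gen 5 (s4): cancels prior s4^-1. Stack: [s1^-1]
Gen 6 (s1): cancels prior s1^-1. Stack: []
Reduced word: (empty)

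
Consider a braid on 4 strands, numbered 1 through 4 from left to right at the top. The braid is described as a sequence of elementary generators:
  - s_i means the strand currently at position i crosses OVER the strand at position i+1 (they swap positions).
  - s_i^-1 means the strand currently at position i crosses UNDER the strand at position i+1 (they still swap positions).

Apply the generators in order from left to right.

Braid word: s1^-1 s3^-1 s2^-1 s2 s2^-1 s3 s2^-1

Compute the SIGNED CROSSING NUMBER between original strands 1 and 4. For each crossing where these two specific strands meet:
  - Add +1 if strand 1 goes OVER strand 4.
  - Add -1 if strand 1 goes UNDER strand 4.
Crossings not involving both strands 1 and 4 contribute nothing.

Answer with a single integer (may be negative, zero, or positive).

Answer: -3

Derivation:
Gen 1: crossing 1x2. Both 1&4? no. Sum: 0
Gen 2: crossing 3x4. Both 1&4? no. Sum: 0
Gen 3: 1 under 4. Both 1&4? yes. Contrib: -1. Sum: -1
Gen 4: 4 over 1. Both 1&4? yes. Contrib: -1. Sum: -2
Gen 5: 1 under 4. Both 1&4? yes. Contrib: -1. Sum: -3
Gen 6: crossing 1x3. Both 1&4? no. Sum: -3
Gen 7: crossing 4x3. Both 1&4? no. Sum: -3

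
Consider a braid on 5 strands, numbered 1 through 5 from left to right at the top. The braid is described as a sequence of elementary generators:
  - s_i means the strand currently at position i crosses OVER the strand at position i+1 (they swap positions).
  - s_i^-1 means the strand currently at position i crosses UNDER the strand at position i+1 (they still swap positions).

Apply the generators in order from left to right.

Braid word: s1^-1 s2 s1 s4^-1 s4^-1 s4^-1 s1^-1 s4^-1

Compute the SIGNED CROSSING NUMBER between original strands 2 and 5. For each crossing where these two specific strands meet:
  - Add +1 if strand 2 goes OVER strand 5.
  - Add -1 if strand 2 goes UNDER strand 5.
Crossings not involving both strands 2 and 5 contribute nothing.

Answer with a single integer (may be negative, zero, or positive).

Gen 1: crossing 1x2. Both 2&5? no. Sum: 0
Gen 2: crossing 1x3. Both 2&5? no. Sum: 0
Gen 3: crossing 2x3. Both 2&5? no. Sum: 0
Gen 4: crossing 4x5. Both 2&5? no. Sum: 0
Gen 5: crossing 5x4. Both 2&5? no. Sum: 0
Gen 6: crossing 4x5. Both 2&5? no. Sum: 0
Gen 7: crossing 3x2. Both 2&5? no. Sum: 0
Gen 8: crossing 5x4. Both 2&5? no. Sum: 0

Answer: 0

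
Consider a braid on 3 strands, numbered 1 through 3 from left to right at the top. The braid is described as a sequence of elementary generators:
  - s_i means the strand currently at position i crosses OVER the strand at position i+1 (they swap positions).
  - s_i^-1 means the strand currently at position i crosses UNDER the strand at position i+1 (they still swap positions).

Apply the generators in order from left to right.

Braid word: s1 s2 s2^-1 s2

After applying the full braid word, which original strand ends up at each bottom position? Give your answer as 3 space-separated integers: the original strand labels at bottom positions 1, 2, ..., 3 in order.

Answer: 2 3 1

Derivation:
Gen 1 (s1): strand 1 crosses over strand 2. Perm now: [2 1 3]
Gen 2 (s2): strand 1 crosses over strand 3. Perm now: [2 3 1]
Gen 3 (s2^-1): strand 3 crosses under strand 1. Perm now: [2 1 3]
Gen 4 (s2): strand 1 crosses over strand 3. Perm now: [2 3 1]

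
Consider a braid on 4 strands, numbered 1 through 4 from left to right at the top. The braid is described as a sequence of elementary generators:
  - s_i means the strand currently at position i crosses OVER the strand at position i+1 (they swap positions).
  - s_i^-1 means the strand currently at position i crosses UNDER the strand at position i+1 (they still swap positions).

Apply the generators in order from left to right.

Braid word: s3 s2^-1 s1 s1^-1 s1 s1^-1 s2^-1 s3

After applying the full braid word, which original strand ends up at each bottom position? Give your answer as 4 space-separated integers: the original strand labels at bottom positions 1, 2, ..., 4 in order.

Gen 1 (s3): strand 3 crosses over strand 4. Perm now: [1 2 4 3]
Gen 2 (s2^-1): strand 2 crosses under strand 4. Perm now: [1 4 2 3]
Gen 3 (s1): strand 1 crosses over strand 4. Perm now: [4 1 2 3]
Gen 4 (s1^-1): strand 4 crosses under strand 1. Perm now: [1 4 2 3]
Gen 5 (s1): strand 1 crosses over strand 4. Perm now: [4 1 2 3]
Gen 6 (s1^-1): strand 4 crosses under strand 1. Perm now: [1 4 2 3]
Gen 7 (s2^-1): strand 4 crosses under strand 2. Perm now: [1 2 4 3]
Gen 8 (s3): strand 4 crosses over strand 3. Perm now: [1 2 3 4]

Answer: 1 2 3 4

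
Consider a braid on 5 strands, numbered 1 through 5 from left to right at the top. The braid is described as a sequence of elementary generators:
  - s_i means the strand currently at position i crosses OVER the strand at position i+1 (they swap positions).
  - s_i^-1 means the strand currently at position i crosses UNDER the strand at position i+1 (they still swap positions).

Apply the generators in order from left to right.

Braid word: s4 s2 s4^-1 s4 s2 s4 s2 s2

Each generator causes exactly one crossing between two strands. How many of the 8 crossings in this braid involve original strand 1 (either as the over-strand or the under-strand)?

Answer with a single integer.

Gen 1: crossing 4x5. Involves strand 1? no. Count so far: 0
Gen 2: crossing 2x3. Involves strand 1? no. Count so far: 0
Gen 3: crossing 5x4. Involves strand 1? no. Count so far: 0
Gen 4: crossing 4x5. Involves strand 1? no. Count so far: 0
Gen 5: crossing 3x2. Involves strand 1? no. Count so far: 0
Gen 6: crossing 5x4. Involves strand 1? no. Count so far: 0
Gen 7: crossing 2x3. Involves strand 1? no. Count so far: 0
Gen 8: crossing 3x2. Involves strand 1? no. Count so far: 0

Answer: 0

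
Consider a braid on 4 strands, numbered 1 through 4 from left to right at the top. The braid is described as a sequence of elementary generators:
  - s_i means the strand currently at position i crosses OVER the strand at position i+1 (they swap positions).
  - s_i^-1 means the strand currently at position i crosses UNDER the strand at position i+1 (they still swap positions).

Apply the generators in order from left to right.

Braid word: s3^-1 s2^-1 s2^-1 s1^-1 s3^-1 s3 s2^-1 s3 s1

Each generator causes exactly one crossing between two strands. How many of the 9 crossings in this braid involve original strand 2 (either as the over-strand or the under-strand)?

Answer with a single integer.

Gen 1: crossing 3x4. Involves strand 2? no. Count so far: 0
Gen 2: crossing 2x4. Involves strand 2? yes. Count so far: 1
Gen 3: crossing 4x2. Involves strand 2? yes. Count so far: 2
Gen 4: crossing 1x2. Involves strand 2? yes. Count so far: 3
Gen 5: crossing 4x3. Involves strand 2? no. Count so far: 3
Gen 6: crossing 3x4. Involves strand 2? no. Count so far: 3
Gen 7: crossing 1x4. Involves strand 2? no. Count so far: 3
Gen 8: crossing 1x3. Involves strand 2? no. Count so far: 3
Gen 9: crossing 2x4. Involves strand 2? yes. Count so far: 4

Answer: 4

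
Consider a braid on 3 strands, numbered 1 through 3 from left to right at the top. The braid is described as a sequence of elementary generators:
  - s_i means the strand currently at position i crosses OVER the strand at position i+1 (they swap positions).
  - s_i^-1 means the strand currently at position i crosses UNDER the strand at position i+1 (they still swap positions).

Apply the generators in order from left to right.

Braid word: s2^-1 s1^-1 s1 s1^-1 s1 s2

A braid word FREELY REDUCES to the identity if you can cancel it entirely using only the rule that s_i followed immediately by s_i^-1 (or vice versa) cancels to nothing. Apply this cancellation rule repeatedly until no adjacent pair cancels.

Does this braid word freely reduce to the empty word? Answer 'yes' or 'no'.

Answer: yes

Derivation:
Gen 1 (s2^-1): push. Stack: [s2^-1]
Gen 2 (s1^-1): push. Stack: [s2^-1 s1^-1]
Gen 3 (s1): cancels prior s1^-1. Stack: [s2^-1]
Gen 4 (s1^-1): push. Stack: [s2^-1 s1^-1]
Gen 5 (s1): cancels prior s1^-1. Stack: [s2^-1]
Gen 6 (s2): cancels prior s2^-1. Stack: []
Reduced word: (empty)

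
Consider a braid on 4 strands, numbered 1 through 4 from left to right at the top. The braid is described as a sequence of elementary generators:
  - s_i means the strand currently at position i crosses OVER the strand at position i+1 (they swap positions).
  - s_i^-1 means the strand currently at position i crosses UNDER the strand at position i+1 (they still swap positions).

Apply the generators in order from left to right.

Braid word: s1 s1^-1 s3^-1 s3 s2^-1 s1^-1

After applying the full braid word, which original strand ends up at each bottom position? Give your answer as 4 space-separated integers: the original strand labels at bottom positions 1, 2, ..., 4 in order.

Answer: 3 1 2 4

Derivation:
Gen 1 (s1): strand 1 crosses over strand 2. Perm now: [2 1 3 4]
Gen 2 (s1^-1): strand 2 crosses under strand 1. Perm now: [1 2 3 4]
Gen 3 (s3^-1): strand 3 crosses under strand 4. Perm now: [1 2 4 3]
Gen 4 (s3): strand 4 crosses over strand 3. Perm now: [1 2 3 4]
Gen 5 (s2^-1): strand 2 crosses under strand 3. Perm now: [1 3 2 4]
Gen 6 (s1^-1): strand 1 crosses under strand 3. Perm now: [3 1 2 4]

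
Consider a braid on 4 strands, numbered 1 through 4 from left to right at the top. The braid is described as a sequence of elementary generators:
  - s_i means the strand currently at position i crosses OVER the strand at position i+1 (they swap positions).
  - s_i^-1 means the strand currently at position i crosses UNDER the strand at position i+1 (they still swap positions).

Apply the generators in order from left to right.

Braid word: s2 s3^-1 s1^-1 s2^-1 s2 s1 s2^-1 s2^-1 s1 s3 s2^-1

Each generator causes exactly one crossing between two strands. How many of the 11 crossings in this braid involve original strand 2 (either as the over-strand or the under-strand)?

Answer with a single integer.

Answer: 4

Derivation:
Gen 1: crossing 2x3. Involves strand 2? yes. Count so far: 1
Gen 2: crossing 2x4. Involves strand 2? yes. Count so far: 2
Gen 3: crossing 1x3. Involves strand 2? no. Count so far: 2
Gen 4: crossing 1x4. Involves strand 2? no. Count so far: 2
Gen 5: crossing 4x1. Involves strand 2? no. Count so far: 2
Gen 6: crossing 3x1. Involves strand 2? no. Count so far: 2
Gen 7: crossing 3x4. Involves strand 2? no. Count so far: 2
Gen 8: crossing 4x3. Involves strand 2? no. Count so far: 2
Gen 9: crossing 1x3. Involves strand 2? no. Count so far: 2
Gen 10: crossing 4x2. Involves strand 2? yes. Count so far: 3
Gen 11: crossing 1x2. Involves strand 2? yes. Count so far: 4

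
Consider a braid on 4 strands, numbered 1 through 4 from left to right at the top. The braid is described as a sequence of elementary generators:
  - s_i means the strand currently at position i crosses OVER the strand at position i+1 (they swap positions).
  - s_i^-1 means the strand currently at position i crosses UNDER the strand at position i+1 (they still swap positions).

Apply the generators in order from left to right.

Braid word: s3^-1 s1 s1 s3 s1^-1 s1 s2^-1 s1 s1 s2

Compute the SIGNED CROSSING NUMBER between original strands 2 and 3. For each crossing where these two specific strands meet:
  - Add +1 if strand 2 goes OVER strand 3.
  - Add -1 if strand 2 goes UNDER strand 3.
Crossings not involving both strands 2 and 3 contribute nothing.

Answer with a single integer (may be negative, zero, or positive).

Answer: -2

Derivation:
Gen 1: crossing 3x4. Both 2&3? no. Sum: 0
Gen 2: crossing 1x2. Both 2&3? no. Sum: 0
Gen 3: crossing 2x1. Both 2&3? no. Sum: 0
Gen 4: crossing 4x3. Both 2&3? no. Sum: 0
Gen 5: crossing 1x2. Both 2&3? no. Sum: 0
Gen 6: crossing 2x1. Both 2&3? no. Sum: 0
Gen 7: 2 under 3. Both 2&3? yes. Contrib: -1. Sum: -1
Gen 8: crossing 1x3. Both 2&3? no. Sum: -1
Gen 9: crossing 3x1. Both 2&3? no. Sum: -1
Gen 10: 3 over 2. Both 2&3? yes. Contrib: -1. Sum: -2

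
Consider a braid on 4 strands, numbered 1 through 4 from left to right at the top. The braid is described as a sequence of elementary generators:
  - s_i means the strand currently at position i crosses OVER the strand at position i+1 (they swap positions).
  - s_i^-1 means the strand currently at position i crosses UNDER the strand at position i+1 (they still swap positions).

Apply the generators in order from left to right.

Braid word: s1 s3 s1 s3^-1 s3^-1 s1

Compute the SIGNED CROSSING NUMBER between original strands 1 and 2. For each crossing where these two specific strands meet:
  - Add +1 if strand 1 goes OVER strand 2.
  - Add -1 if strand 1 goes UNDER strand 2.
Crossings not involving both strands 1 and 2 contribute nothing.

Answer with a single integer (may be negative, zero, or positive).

Gen 1: 1 over 2. Both 1&2? yes. Contrib: +1. Sum: 1
Gen 2: crossing 3x4. Both 1&2? no. Sum: 1
Gen 3: 2 over 1. Both 1&2? yes. Contrib: -1. Sum: 0
Gen 4: crossing 4x3. Both 1&2? no. Sum: 0
Gen 5: crossing 3x4. Both 1&2? no. Sum: 0
Gen 6: 1 over 2. Both 1&2? yes. Contrib: +1. Sum: 1

Answer: 1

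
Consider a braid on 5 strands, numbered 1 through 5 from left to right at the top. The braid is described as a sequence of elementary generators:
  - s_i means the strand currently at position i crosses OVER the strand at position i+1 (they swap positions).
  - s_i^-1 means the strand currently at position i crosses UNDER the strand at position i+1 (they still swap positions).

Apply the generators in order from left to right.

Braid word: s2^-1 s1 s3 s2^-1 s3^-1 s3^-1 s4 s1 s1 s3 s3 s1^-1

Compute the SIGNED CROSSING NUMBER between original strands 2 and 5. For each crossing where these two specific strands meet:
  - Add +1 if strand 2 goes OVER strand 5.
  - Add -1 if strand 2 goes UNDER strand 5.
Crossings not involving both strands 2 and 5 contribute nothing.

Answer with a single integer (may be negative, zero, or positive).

Gen 1: crossing 2x3. Both 2&5? no. Sum: 0
Gen 2: crossing 1x3. Both 2&5? no. Sum: 0
Gen 3: crossing 2x4. Both 2&5? no. Sum: 0
Gen 4: crossing 1x4. Both 2&5? no. Sum: 0
Gen 5: crossing 1x2. Both 2&5? no. Sum: 0
Gen 6: crossing 2x1. Both 2&5? no. Sum: 0
Gen 7: 2 over 5. Both 2&5? yes. Contrib: +1. Sum: 1
Gen 8: crossing 3x4. Both 2&5? no. Sum: 1
Gen 9: crossing 4x3. Both 2&5? no. Sum: 1
Gen 10: crossing 1x5. Both 2&5? no. Sum: 1
Gen 11: crossing 5x1. Both 2&5? no. Sum: 1
Gen 12: crossing 3x4. Both 2&5? no. Sum: 1

Answer: 1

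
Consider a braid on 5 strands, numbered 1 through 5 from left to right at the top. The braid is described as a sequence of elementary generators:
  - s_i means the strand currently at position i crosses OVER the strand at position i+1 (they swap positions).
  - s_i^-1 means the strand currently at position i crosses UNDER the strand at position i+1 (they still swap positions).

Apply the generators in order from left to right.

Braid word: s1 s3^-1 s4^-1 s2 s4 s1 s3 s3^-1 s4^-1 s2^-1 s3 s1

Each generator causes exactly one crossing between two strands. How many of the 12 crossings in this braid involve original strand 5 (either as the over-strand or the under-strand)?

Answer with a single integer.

Gen 1: crossing 1x2. Involves strand 5? no. Count so far: 0
Gen 2: crossing 3x4. Involves strand 5? no. Count so far: 0
Gen 3: crossing 3x5. Involves strand 5? yes. Count so far: 1
Gen 4: crossing 1x4. Involves strand 5? no. Count so far: 1
Gen 5: crossing 5x3. Involves strand 5? yes. Count so far: 2
Gen 6: crossing 2x4. Involves strand 5? no. Count so far: 2
Gen 7: crossing 1x3. Involves strand 5? no. Count so far: 2
Gen 8: crossing 3x1. Involves strand 5? no. Count so far: 2
Gen 9: crossing 3x5. Involves strand 5? yes. Count so far: 3
Gen 10: crossing 2x1. Involves strand 5? no. Count so far: 3
Gen 11: crossing 2x5. Involves strand 5? yes. Count so far: 4
Gen 12: crossing 4x1. Involves strand 5? no. Count so far: 4

Answer: 4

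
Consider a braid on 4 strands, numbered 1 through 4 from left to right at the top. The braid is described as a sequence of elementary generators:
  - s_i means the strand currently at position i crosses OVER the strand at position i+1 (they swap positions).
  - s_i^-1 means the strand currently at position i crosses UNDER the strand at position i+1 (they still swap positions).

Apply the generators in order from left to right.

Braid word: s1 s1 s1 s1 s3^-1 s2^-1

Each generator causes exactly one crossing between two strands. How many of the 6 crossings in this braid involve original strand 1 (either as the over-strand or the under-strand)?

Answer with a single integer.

Answer: 4

Derivation:
Gen 1: crossing 1x2. Involves strand 1? yes. Count so far: 1
Gen 2: crossing 2x1. Involves strand 1? yes. Count so far: 2
Gen 3: crossing 1x2. Involves strand 1? yes. Count so far: 3
Gen 4: crossing 2x1. Involves strand 1? yes. Count so far: 4
Gen 5: crossing 3x4. Involves strand 1? no. Count so far: 4
Gen 6: crossing 2x4. Involves strand 1? no. Count so far: 4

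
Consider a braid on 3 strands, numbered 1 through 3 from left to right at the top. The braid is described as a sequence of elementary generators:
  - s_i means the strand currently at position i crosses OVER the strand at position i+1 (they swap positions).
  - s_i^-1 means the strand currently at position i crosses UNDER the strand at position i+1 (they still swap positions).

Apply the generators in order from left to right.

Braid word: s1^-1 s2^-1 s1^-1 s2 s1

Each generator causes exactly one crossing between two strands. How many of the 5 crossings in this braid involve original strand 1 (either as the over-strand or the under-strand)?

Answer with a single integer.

Answer: 4

Derivation:
Gen 1: crossing 1x2. Involves strand 1? yes. Count so far: 1
Gen 2: crossing 1x3. Involves strand 1? yes. Count so far: 2
Gen 3: crossing 2x3. Involves strand 1? no. Count so far: 2
Gen 4: crossing 2x1. Involves strand 1? yes. Count so far: 3
Gen 5: crossing 3x1. Involves strand 1? yes. Count so far: 4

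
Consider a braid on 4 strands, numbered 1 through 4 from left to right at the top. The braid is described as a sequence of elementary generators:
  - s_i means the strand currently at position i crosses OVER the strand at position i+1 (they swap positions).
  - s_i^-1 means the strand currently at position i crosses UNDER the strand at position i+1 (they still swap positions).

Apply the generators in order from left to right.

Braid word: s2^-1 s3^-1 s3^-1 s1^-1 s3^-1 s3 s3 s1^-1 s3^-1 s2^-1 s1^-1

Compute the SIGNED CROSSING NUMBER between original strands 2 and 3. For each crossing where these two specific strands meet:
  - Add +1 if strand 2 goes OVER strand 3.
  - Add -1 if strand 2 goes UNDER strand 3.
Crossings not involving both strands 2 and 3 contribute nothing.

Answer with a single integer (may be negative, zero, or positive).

Answer: 0

Derivation:
Gen 1: 2 under 3. Both 2&3? yes. Contrib: -1. Sum: -1
Gen 2: crossing 2x4. Both 2&3? no. Sum: -1
Gen 3: crossing 4x2. Both 2&3? no. Sum: -1
Gen 4: crossing 1x3. Both 2&3? no. Sum: -1
Gen 5: crossing 2x4. Both 2&3? no. Sum: -1
Gen 6: crossing 4x2. Both 2&3? no. Sum: -1
Gen 7: crossing 2x4. Both 2&3? no. Sum: -1
Gen 8: crossing 3x1. Both 2&3? no. Sum: -1
Gen 9: crossing 4x2. Both 2&3? no. Sum: -1
Gen 10: 3 under 2. Both 2&3? yes. Contrib: +1. Sum: 0
Gen 11: crossing 1x2. Both 2&3? no. Sum: 0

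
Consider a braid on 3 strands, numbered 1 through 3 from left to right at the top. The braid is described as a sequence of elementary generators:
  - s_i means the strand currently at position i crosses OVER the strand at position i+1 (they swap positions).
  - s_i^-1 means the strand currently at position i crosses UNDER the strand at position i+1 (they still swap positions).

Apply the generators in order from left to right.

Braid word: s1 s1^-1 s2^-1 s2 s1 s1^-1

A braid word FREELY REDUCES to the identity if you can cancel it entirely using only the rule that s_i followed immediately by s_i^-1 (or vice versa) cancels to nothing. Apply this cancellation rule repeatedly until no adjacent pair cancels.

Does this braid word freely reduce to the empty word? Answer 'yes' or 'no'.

Gen 1 (s1): push. Stack: [s1]
Gen 2 (s1^-1): cancels prior s1. Stack: []
Gen 3 (s2^-1): push. Stack: [s2^-1]
Gen 4 (s2): cancels prior s2^-1. Stack: []
Gen 5 (s1): push. Stack: [s1]
Gen 6 (s1^-1): cancels prior s1. Stack: []
Reduced word: (empty)

Answer: yes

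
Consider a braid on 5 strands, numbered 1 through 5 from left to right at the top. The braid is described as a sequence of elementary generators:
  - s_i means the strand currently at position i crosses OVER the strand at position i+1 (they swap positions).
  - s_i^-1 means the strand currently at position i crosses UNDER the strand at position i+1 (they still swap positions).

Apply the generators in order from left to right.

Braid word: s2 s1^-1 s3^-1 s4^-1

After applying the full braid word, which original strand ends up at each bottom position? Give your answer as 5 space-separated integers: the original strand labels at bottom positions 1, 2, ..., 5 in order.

Answer: 3 1 4 5 2

Derivation:
Gen 1 (s2): strand 2 crosses over strand 3. Perm now: [1 3 2 4 5]
Gen 2 (s1^-1): strand 1 crosses under strand 3. Perm now: [3 1 2 4 5]
Gen 3 (s3^-1): strand 2 crosses under strand 4. Perm now: [3 1 4 2 5]
Gen 4 (s4^-1): strand 2 crosses under strand 5. Perm now: [3 1 4 5 2]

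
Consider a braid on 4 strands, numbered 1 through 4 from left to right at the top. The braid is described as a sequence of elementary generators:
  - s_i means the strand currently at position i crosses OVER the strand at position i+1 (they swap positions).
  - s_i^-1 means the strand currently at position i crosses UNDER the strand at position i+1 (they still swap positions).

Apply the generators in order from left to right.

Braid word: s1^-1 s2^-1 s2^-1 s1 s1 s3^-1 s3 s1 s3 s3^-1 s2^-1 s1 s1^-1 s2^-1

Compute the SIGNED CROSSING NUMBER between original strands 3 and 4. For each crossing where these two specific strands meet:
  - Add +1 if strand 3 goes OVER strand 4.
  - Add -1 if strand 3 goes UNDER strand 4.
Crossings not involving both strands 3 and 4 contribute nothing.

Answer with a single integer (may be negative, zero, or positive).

Answer: 0

Derivation:
Gen 1: crossing 1x2. Both 3&4? no. Sum: 0
Gen 2: crossing 1x3. Both 3&4? no. Sum: 0
Gen 3: crossing 3x1. Both 3&4? no. Sum: 0
Gen 4: crossing 2x1. Both 3&4? no. Sum: 0
Gen 5: crossing 1x2. Both 3&4? no. Sum: 0
Gen 6: 3 under 4. Both 3&4? yes. Contrib: -1. Sum: -1
Gen 7: 4 over 3. Both 3&4? yes. Contrib: -1. Sum: -2
Gen 8: crossing 2x1. Both 3&4? no. Sum: -2
Gen 9: 3 over 4. Both 3&4? yes. Contrib: +1. Sum: -1
Gen 10: 4 under 3. Both 3&4? yes. Contrib: +1. Sum: 0
Gen 11: crossing 2x3. Both 3&4? no. Sum: 0
Gen 12: crossing 1x3. Both 3&4? no. Sum: 0
Gen 13: crossing 3x1. Both 3&4? no. Sum: 0
Gen 14: crossing 3x2. Both 3&4? no. Sum: 0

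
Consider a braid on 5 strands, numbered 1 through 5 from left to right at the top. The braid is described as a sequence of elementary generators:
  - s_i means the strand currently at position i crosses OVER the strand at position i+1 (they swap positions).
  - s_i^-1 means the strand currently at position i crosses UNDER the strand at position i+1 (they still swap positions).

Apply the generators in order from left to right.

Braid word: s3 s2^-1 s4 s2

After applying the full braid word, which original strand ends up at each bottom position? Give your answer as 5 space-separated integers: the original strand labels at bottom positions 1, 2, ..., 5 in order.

Answer: 1 2 4 5 3

Derivation:
Gen 1 (s3): strand 3 crosses over strand 4. Perm now: [1 2 4 3 5]
Gen 2 (s2^-1): strand 2 crosses under strand 4. Perm now: [1 4 2 3 5]
Gen 3 (s4): strand 3 crosses over strand 5. Perm now: [1 4 2 5 3]
Gen 4 (s2): strand 4 crosses over strand 2. Perm now: [1 2 4 5 3]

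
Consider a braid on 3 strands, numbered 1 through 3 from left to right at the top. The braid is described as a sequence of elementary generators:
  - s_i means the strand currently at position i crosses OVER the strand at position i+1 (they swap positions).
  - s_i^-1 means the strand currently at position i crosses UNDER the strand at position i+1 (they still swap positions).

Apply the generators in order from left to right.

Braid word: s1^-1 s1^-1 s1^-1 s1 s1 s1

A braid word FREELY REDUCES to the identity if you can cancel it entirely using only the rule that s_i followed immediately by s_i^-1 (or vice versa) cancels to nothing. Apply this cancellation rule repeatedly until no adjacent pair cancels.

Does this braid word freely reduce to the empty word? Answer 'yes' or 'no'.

Answer: yes

Derivation:
Gen 1 (s1^-1): push. Stack: [s1^-1]
Gen 2 (s1^-1): push. Stack: [s1^-1 s1^-1]
Gen 3 (s1^-1): push. Stack: [s1^-1 s1^-1 s1^-1]
Gen 4 (s1): cancels prior s1^-1. Stack: [s1^-1 s1^-1]
Gen 5 (s1): cancels prior s1^-1. Stack: [s1^-1]
Gen 6 (s1): cancels prior s1^-1. Stack: []
Reduced word: (empty)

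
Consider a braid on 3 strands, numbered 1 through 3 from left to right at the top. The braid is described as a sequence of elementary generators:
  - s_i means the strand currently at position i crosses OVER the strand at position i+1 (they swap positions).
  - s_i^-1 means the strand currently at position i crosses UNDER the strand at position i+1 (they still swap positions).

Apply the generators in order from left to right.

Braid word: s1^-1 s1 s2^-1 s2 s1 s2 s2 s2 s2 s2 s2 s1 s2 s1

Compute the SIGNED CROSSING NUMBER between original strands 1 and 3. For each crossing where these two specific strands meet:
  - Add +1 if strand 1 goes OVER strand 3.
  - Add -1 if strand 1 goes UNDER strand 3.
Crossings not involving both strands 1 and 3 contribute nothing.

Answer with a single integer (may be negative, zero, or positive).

Answer: 1

Derivation:
Gen 1: crossing 1x2. Both 1&3? no. Sum: 0
Gen 2: crossing 2x1. Both 1&3? no. Sum: 0
Gen 3: crossing 2x3. Both 1&3? no. Sum: 0
Gen 4: crossing 3x2. Both 1&3? no. Sum: 0
Gen 5: crossing 1x2. Both 1&3? no. Sum: 0
Gen 6: 1 over 3. Both 1&3? yes. Contrib: +1. Sum: 1
Gen 7: 3 over 1. Both 1&3? yes. Contrib: -1. Sum: 0
Gen 8: 1 over 3. Both 1&3? yes. Contrib: +1. Sum: 1
Gen 9: 3 over 1. Both 1&3? yes. Contrib: -1. Sum: 0
Gen 10: 1 over 3. Both 1&3? yes. Contrib: +1. Sum: 1
Gen 11: 3 over 1. Both 1&3? yes. Contrib: -1. Sum: 0
Gen 12: crossing 2x1. Both 1&3? no. Sum: 0
Gen 13: crossing 2x3. Both 1&3? no. Sum: 0
Gen 14: 1 over 3. Both 1&3? yes. Contrib: +1. Sum: 1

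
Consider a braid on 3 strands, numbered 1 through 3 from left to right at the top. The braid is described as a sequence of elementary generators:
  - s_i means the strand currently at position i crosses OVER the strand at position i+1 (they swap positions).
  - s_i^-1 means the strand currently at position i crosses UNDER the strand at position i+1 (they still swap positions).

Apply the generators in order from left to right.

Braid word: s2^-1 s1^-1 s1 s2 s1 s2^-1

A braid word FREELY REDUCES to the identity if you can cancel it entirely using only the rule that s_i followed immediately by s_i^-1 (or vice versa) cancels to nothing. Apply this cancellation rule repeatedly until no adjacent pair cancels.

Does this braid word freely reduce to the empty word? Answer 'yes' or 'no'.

Answer: no

Derivation:
Gen 1 (s2^-1): push. Stack: [s2^-1]
Gen 2 (s1^-1): push. Stack: [s2^-1 s1^-1]
Gen 3 (s1): cancels prior s1^-1. Stack: [s2^-1]
Gen 4 (s2): cancels prior s2^-1. Stack: []
Gen 5 (s1): push. Stack: [s1]
Gen 6 (s2^-1): push. Stack: [s1 s2^-1]
Reduced word: s1 s2^-1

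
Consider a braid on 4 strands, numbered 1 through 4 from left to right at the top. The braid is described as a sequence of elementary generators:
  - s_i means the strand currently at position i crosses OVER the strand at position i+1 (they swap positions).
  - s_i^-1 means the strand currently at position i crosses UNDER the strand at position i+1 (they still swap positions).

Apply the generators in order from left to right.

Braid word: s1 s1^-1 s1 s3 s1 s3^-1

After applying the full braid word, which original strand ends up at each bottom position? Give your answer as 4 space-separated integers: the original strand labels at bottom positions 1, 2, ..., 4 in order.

Answer: 1 2 3 4

Derivation:
Gen 1 (s1): strand 1 crosses over strand 2. Perm now: [2 1 3 4]
Gen 2 (s1^-1): strand 2 crosses under strand 1. Perm now: [1 2 3 4]
Gen 3 (s1): strand 1 crosses over strand 2. Perm now: [2 1 3 4]
Gen 4 (s3): strand 3 crosses over strand 4. Perm now: [2 1 4 3]
Gen 5 (s1): strand 2 crosses over strand 1. Perm now: [1 2 4 3]
Gen 6 (s3^-1): strand 4 crosses under strand 3. Perm now: [1 2 3 4]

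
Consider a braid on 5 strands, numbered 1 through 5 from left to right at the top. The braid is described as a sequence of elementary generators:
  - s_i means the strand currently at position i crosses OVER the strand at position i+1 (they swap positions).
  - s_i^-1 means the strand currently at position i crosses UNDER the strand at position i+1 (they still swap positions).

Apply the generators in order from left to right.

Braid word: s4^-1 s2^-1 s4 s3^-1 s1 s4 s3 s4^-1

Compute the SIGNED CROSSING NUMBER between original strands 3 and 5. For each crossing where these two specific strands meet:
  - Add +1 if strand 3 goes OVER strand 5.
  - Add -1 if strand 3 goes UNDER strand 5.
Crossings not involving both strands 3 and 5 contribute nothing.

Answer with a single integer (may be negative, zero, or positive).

Answer: 0

Derivation:
Gen 1: crossing 4x5. Both 3&5? no. Sum: 0
Gen 2: crossing 2x3. Both 3&5? no. Sum: 0
Gen 3: crossing 5x4. Both 3&5? no. Sum: 0
Gen 4: crossing 2x4. Both 3&5? no. Sum: 0
Gen 5: crossing 1x3. Both 3&5? no. Sum: 0
Gen 6: crossing 2x5. Both 3&5? no. Sum: 0
Gen 7: crossing 4x5. Both 3&5? no. Sum: 0
Gen 8: crossing 4x2. Both 3&5? no. Sum: 0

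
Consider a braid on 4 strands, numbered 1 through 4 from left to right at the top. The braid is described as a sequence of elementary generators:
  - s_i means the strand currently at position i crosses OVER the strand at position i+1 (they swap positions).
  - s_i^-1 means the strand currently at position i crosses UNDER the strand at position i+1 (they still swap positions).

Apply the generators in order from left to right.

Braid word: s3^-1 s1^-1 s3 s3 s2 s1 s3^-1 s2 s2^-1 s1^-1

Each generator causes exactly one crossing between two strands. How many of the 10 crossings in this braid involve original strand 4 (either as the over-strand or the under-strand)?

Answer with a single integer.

Answer: 6

Derivation:
Gen 1: crossing 3x4. Involves strand 4? yes. Count so far: 1
Gen 2: crossing 1x2. Involves strand 4? no. Count so far: 1
Gen 3: crossing 4x3. Involves strand 4? yes. Count so far: 2
Gen 4: crossing 3x4. Involves strand 4? yes. Count so far: 3
Gen 5: crossing 1x4. Involves strand 4? yes. Count so far: 4
Gen 6: crossing 2x4. Involves strand 4? yes. Count so far: 5
Gen 7: crossing 1x3. Involves strand 4? no. Count so far: 5
Gen 8: crossing 2x3. Involves strand 4? no. Count so far: 5
Gen 9: crossing 3x2. Involves strand 4? no. Count so far: 5
Gen 10: crossing 4x2. Involves strand 4? yes. Count so far: 6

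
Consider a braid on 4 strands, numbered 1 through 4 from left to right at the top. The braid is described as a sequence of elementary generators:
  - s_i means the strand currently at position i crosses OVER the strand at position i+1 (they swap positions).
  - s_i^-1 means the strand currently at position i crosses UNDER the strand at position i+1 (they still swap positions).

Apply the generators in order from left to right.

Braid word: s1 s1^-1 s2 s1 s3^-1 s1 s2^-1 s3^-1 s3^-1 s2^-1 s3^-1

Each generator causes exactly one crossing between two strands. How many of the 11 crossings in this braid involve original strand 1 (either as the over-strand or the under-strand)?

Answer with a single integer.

Answer: 4

Derivation:
Gen 1: crossing 1x2. Involves strand 1? yes. Count so far: 1
Gen 2: crossing 2x1. Involves strand 1? yes. Count so far: 2
Gen 3: crossing 2x3. Involves strand 1? no. Count so far: 2
Gen 4: crossing 1x3. Involves strand 1? yes. Count so far: 3
Gen 5: crossing 2x4. Involves strand 1? no. Count so far: 3
Gen 6: crossing 3x1. Involves strand 1? yes. Count so far: 4
Gen 7: crossing 3x4. Involves strand 1? no. Count so far: 4
Gen 8: crossing 3x2. Involves strand 1? no. Count so far: 4
Gen 9: crossing 2x3. Involves strand 1? no. Count so far: 4
Gen 10: crossing 4x3. Involves strand 1? no. Count so far: 4
Gen 11: crossing 4x2. Involves strand 1? no. Count so far: 4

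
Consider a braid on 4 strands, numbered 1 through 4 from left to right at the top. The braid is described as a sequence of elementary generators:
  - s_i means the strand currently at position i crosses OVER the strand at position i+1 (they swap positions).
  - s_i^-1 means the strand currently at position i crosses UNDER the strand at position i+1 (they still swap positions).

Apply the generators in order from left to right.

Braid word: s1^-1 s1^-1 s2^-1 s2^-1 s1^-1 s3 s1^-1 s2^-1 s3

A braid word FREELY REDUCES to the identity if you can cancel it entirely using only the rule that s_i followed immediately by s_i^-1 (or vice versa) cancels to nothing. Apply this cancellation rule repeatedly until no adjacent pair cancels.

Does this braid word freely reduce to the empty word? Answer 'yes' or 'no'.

Answer: no

Derivation:
Gen 1 (s1^-1): push. Stack: [s1^-1]
Gen 2 (s1^-1): push. Stack: [s1^-1 s1^-1]
Gen 3 (s2^-1): push. Stack: [s1^-1 s1^-1 s2^-1]
Gen 4 (s2^-1): push. Stack: [s1^-1 s1^-1 s2^-1 s2^-1]
Gen 5 (s1^-1): push. Stack: [s1^-1 s1^-1 s2^-1 s2^-1 s1^-1]
Gen 6 (s3): push. Stack: [s1^-1 s1^-1 s2^-1 s2^-1 s1^-1 s3]
Gen 7 (s1^-1): push. Stack: [s1^-1 s1^-1 s2^-1 s2^-1 s1^-1 s3 s1^-1]
Gen 8 (s2^-1): push. Stack: [s1^-1 s1^-1 s2^-1 s2^-1 s1^-1 s3 s1^-1 s2^-1]
Gen 9 (s3): push. Stack: [s1^-1 s1^-1 s2^-1 s2^-1 s1^-1 s3 s1^-1 s2^-1 s3]
Reduced word: s1^-1 s1^-1 s2^-1 s2^-1 s1^-1 s3 s1^-1 s2^-1 s3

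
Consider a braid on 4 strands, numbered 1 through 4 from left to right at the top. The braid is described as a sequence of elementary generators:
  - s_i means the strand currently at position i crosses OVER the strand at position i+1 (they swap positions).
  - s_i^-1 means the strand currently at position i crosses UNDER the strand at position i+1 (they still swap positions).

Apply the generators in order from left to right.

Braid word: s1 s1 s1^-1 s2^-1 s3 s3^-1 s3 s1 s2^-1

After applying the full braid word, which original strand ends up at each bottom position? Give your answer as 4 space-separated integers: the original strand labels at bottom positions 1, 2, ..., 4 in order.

Gen 1 (s1): strand 1 crosses over strand 2. Perm now: [2 1 3 4]
Gen 2 (s1): strand 2 crosses over strand 1. Perm now: [1 2 3 4]
Gen 3 (s1^-1): strand 1 crosses under strand 2. Perm now: [2 1 3 4]
Gen 4 (s2^-1): strand 1 crosses under strand 3. Perm now: [2 3 1 4]
Gen 5 (s3): strand 1 crosses over strand 4. Perm now: [2 3 4 1]
Gen 6 (s3^-1): strand 4 crosses under strand 1. Perm now: [2 3 1 4]
Gen 7 (s3): strand 1 crosses over strand 4. Perm now: [2 3 4 1]
Gen 8 (s1): strand 2 crosses over strand 3. Perm now: [3 2 4 1]
Gen 9 (s2^-1): strand 2 crosses under strand 4. Perm now: [3 4 2 1]

Answer: 3 4 2 1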